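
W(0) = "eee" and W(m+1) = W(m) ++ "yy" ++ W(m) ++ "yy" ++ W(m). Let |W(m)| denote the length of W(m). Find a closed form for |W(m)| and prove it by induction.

Claim: |W(m)| = 5·3^m − 2.

Base case: |W(0)| = 3, and 5·3^0 − 2 = 3.
Assume |W(j)| = 5·3^j − 2.
Then |W(j+1)| = 3|W(j)| + 4 = 3(5·3^j − 2) + 4 = 5·3^{j+1} − 6 + 4 = 5·3^{j+1} − 2.
By induction, |W(m)| = 5·3^m − 2 for all m ≥ 0.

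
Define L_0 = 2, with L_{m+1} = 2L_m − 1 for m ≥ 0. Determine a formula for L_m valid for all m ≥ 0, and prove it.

Claim: L_m = 2^m + 1.

Base case: L_0 = 2, and 2^0 + 1 = 1 + 1 = 2.
Assume L_k = 2^k + 1 for some k ≥ 0.
Then L_{k+1} = 2L_k − 1 = 2·(2^k + 1) − 1 = 2^{k+1} + 2 − 1 = 2^{k+1} + 1.
This completes the inductive step, so L_m = 2^m + 1 for all m ≥ 0.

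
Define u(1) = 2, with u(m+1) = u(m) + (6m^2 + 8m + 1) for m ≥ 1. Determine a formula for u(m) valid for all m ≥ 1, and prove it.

Claim: u(m) = 2m^3 + m^2 − 2m + 1.

Base case: u(1) = 2, and 2·1^3 + 1^2 − 2·1 + 1 = 2.
Assume u(r) = 2r^3 + r^2 − 2r + 1.
Then u(r+1) = u(r) + (6r^2 + 8r + 1) = (2r^3 + r^2 − 2r + 1) + (6r^2 + 8r + 1) = 2r^3 + 7r^2 + 6r + 2,
and 2·(r+1)^3 + (r+1)^2 − 2·(r+1) + 1 = 2r^3 + 7r^2 + 6r + 2.
Hence u(m) = 2m^3 + m^2 − 2m + 1 for every m ≥ 1, by induction.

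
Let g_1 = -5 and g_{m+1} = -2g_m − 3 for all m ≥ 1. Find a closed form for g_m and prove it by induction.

Claim: g_m = 2·(-2)^m − 1.

Base case: g_1 = -5, and 2·(-2)^1 − 1 = -4 − 1 = -5.
Assume g_r = 2·(-2)^r − 1 for some r ≥ 1.
Then g_{r+1} = -2g_r − 3 = -2·(2·(-2)^r − 1) − 3 = -4·(-2)^r + 2 − 3 = 2·(-2)^{r+1} − 1.
So the formula holds for r+1, and by induction g_m = 2·(-2)^m − 1 for all m ≥ 1.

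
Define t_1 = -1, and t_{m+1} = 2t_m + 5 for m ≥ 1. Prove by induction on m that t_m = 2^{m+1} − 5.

Base case: t_1 = -1, and 2^{1+1} − 5 = 4 − 5 = -1.
Assume t_r = 2^{r+1} − 5 for some r ≥ 1.
Then t_{r+1} = 2t_r + 5 = 2·(2^{r+1} − 5) + 5 = 2^{r+2} − 10 + 5 = 2^{r+2} − 5.
So the formula holds for r+1, and by induction t_m = 2^{m+1} − 5 for all m ≥ 1.

t_m = 2^{m+1} − 5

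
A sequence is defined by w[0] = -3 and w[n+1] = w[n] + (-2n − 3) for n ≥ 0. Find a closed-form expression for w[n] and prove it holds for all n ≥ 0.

Claim: w[n] = -n^2 − 2n − 3.

Base case: w[0] = -3, and -0^2 − 2·0 − 3 = -3.
Assume w[k] = -k^2 − 2k − 3.
Then w[k+1] = w[k] + (-2k − 3) = (-k^2 − 2k − 3) + (-2k − 3) = -k^2 − 4k − 6,
and -(k+1)^2 − 2·(k+1) − 3 = -k^2 − 4k − 6.
This completes the inductive step, so w[n] = -n^2 − 2n − 3 for all n ≥ 0.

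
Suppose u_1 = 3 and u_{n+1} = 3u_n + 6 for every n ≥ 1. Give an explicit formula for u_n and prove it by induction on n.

Claim: u_n = 2·3^n − 3.

Base case: u_1 = 3, and 2·3^1 − 3 = 6 − 3 = 3.
Assume u_r = 2·3^r − 3 for some r ≥ 1.
Then u_{r+1} = 3u_r + 6 = 3·(2·3^r − 3) + 6 = 6·3^r − 9 + 6 = 2·3^{r+1} − 3.
This completes the inductive step, so u_n = 2·3^n − 3 for all n ≥ 1.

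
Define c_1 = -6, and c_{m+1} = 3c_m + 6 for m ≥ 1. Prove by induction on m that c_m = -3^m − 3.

Base case: c_1 = -6, and -3^1 − 3 = -3 − 3 = -6.
Assume c_r = -3^r − 3 for some r ≥ 1.
Then c_{r+1} = 3c_r + 6 = 3·(-3^r − 3) + 6 = -3^{r+1} − 9 + 6 = -3^{r+1} − 3.
So the formula holds for r+1, and by induction c_m = -3^m − 3 for all m ≥ 1.

c_m = -3^m − 3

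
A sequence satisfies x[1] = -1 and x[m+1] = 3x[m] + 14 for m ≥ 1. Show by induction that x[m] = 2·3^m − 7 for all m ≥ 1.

Base case: x[1] = -1, and 2·3^1 − 7 = 6 − 7 = -1.
Assume x[k] = 2·3^k − 7 for some k ≥ 1.
Then x[k+1] = 3x[k] + 14 = 3·(2·3^k − 7) + 14 = 6·3^k − 21 + 14 = 2·3^{k+1} − 7.
By induction, x[m] = 2·3^m − 7 for all m ≥ 1.

x[m] = 2·3^m − 7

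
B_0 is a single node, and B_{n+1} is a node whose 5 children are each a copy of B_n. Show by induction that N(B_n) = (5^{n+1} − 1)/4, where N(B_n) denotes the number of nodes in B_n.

Base case: N(B_0) = 1, and (5^{0+1} − 1)/4 = 1.
Assume N(B_r) = (5^{r+1} − 1)/4.
Then N(B_{r+1}) = 1 + 5N(B_r) = 1 + 5·(5^{r+1} − 1)/4 = 1 + (5^{r+2} − 5)/4 = (4 + 5^{r+2} − 5)/4 = (5^{r+2} − 1)/4.
This completes the inductive step, so N(B_n) = (5^{n+1} − 1)/4 for all n ≥ 0.

N(B_n) = (5^{n+1} − 1)/4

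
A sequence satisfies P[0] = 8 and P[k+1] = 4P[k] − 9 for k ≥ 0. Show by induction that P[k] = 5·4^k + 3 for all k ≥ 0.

Base case: P[0] = 8, and 5·4^0 + 3 = 5 + 3 = 8.
Assume P[m] = 5·4^m + 3 for some m ≥ 0.
Then P[m+1] = 4P[m] − 9 = 4·(5·4^m + 3) − 9 = 20·4^m + 12 − 9 = 5·4^{m+1} + 3.
Hence P[k] = 5·4^k + 3 for every k ≥ 0, by induction.

P[k] = 5·4^k + 3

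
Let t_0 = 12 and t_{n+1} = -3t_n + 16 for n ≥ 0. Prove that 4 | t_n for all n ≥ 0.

Base case: t_0 = 12 = 4·3, so 4 | t_0.
Assume 4 | t_j, so t_j = 4s for some integer s.
Then t_{j+1} = -3t_j + 16 = -3·(4s) + 16 = 4(-3s + 4), so 4 | t_{j+1}.
This completes the inductive step, so 4 | t_n for all n ≥ 0.

4 | t_n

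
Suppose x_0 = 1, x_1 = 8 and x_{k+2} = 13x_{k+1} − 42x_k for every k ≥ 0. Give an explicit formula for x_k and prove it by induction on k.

Claim: x_k = 2·7^k − 6^k.

Base cases: x_0 = 1 and 2·7^0 − 6^0 = 1; x_1 = 8 and 2·7^1 − 6^1 = 8.
Assume x_i = 2·7^i − 6^i for all 0 ≤ i ≤ j, where j ≥ 1.
Then x_{j+1} = 13x_j − 42x_{j−1} = 13·(2·7^j − 6^j) − 42·(2·7^{j−1} − 6^{j−1}) = 2·(13·7 − 42)7^{j−1} − (13·6 − 42)6^{j−1} = 98·7^{j−1} − 36·6^{j−1} = 2·7^{j+1} − 6^{j+1}.
So the formula holds for j+1, and by strong induction x_k = 2·7^k − 6^k for all k ≥ 0.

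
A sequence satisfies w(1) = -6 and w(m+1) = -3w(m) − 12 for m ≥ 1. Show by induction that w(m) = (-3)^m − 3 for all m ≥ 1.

Base case: w(1) = -6, and (-3)^1 − 3 = -3 − 3 = -6.
Assume w(j) = (-3)^j − 3 for some j ≥ 1.
Then w(j+1) = -3w(j) − 12 = -3·((-3)^j − 3) − 12 = -3·(-3)^j + 9 − 12 = (-3)^{j+1} − 3.
Hence w(m) = (-3)^m − 3 for every m ≥ 1, by induction.

w(m) = (-3)^m − 3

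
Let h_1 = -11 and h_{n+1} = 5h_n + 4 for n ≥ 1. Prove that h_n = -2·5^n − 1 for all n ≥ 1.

Base case: h_1 = -11, and -2·5^1 − 1 = -10 − 1 = -11.
Assume h_k = -2·5^k − 1 for some k ≥ 1.
Then h_{k+1} = 5h_k + 4 = 5·(-2·5^k − 1) + 4 = -10·5^k − 5 + 4 = -2·5^{k+1} − 1.
So the formula holds for k+1, and by induction h_n = -2·5^n − 1 for all n ≥ 1.

h_n = -2·5^n − 1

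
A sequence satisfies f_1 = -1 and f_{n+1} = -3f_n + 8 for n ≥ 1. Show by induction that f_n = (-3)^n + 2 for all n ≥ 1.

Base case: f_1 = -1, and (-3)^1 + 2 = -3 + 2 = -1.
Assume f_m = (-3)^m + 2 for some m ≥ 1.
Then f_{m+1} = -3f_m + 8 = -3·((-3)^m + 2) + 8 = -3·(-3)^m − 6 + 8 = (-3)^{m+1} + 2.
By induction, f_n = (-3)^n + 2 for all n ≥ 1.

f_n = (-3)^n + 2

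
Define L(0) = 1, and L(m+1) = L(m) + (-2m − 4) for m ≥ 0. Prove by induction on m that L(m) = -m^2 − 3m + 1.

Base case: L(0) = 1, and -0^2 − 3·0 + 1 = 1.
Assume L(j) = -j^2 − 3j + 1.
Then L(j+1) = L(j) + (-2j − 4) = (-j^2 − 3j + 1) + (-2j − 4) = -j^2 − 5j − 3,
and -(j+1)^2 − 3·(j+1) + 1 = -j^2 − 5j − 3.
This completes the inductive step, so L(m) = -m^2 − 3m + 1 for all m ≥ 0.

L(m) = -m^2 − 3m + 1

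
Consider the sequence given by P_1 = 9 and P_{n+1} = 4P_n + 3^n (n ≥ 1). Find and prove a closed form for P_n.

Claim: P_n = 3·4^n − 3^n.

Base case: P_1 = 9, and 3·4^1 − 3^1 = 12 − 3 = 9.
Assume P_j = 3·4^j − 3^j for some j ≥ 1.
Then P_{j+1} = 4P_j + 3^j = 4·(3·4^j − 3^j) + 3^j = 3·4^{j+1} − 4·3^j + 3^j = 3·4^{j+1} − 3·3^j = 3·4^{j+1} − 3^{j+1}.
This completes the inductive step, so P_n = 3·4^n − 3^n for all n ≥ 1.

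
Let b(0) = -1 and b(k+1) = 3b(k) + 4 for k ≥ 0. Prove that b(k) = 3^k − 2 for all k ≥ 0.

Base case: b(0) = -1, and 3^0 − 2 = 1 − 2 = -1.
Assume b(r) = 3^r − 2 for some r ≥ 0.
Then b(r+1) = 3b(r) + 4 = 3·(3^r − 2) + 4 = 3^{r+1} − 6 + 4 = 3^{r+1} − 2.
So the formula holds for r+1, and by induction b(k) = 3^k − 2 for all k ≥ 0.

b(k) = 3^k − 2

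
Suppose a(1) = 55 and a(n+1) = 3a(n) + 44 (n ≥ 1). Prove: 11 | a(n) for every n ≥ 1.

Base case: a(1) = 55 = 11·5, so 11 | a(1).
Assume 11 | a(k), so a(k) = 11t for some integer t.
Then a(k+1) = 3a(k) + 44 = 3·(11t) + 44 = 11(3t + 4), so 11 | a(k+1).
By induction, 11 | a(n) for all n ≥ 1.

11 | a(n)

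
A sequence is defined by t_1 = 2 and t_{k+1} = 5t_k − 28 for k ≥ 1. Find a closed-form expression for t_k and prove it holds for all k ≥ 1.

Claim: t_k = -5^k + 7.

Base case: t_1 = 2, and -5^1 + 7 = -5 + 7 = 2.
Assume t_m = -5^m + 7 for some m ≥ 1.
Then t_{m+1} = 5t_m − 28 = 5·(-5^m + 7) − 28 = -5^{m+1} + 35 − 28 = -5^{m+1} + 7.
So the formula holds for m+1, and by induction t_k = -5^k + 7 for all k ≥ 1.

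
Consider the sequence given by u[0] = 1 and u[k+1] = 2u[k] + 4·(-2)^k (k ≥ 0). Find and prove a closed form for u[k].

Claim: u[k] = 2·2^k − (-2)^k.

Base case: u[0] = 1, and 2·2^0 − (-2)^0 = 2 − 1 = 1.
Assume u[j] = 2·2^j − (-2)^j for some j ≥ 0.
Then u[j+1] = 2u[j] + 4·(-2)^j = 2·(2·2^j − (-2)^j) + 4·(-2)^j = 2·2^{j+1} − 2·(-2)^j + 4·(-2)^j = 2·2^{j+1} + 2·(-2)^j = 2·2^{j+1} − (-2)^{j+1}.
By induction, u[k] = 2·2^k − (-2)^k for all k ≥ 0.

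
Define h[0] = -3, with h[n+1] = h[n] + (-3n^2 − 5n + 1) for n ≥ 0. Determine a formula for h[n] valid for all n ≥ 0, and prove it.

Claim: h[n] = -n^3 − n^2 + 3n − 3.

Base case: h[0] = -3, and -0^3 − 0^2 + 3·0 − 3 = -3.
Assume h[r] = -r^3 − r^2 + 3r − 3.
Then h[r+1] = h[r] + (-3r^2 − 5r + 1) = (-r^3 − r^2 + 3r − 3) + (-3r^2 − 5r + 1) = -r^3 − 4r^2 − 2r − 2,
and -(r+1)^3 − (r+1)^2 + 3·(r+1) − 3 = -r^3 − 4r^2 − 2r − 2.
By induction, h[n] = -n^3 − n^2 + 3n − 3 for all n ≥ 0.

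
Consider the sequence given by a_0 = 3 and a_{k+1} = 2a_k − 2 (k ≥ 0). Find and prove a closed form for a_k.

Claim: a_k = 2^k + 2.

Base case: a_0 = 3, and 2^0 + 2 = 1 + 2 = 3.
Assume a_m = 2^m + 2 for some m ≥ 0.
Then a_{m+1} = 2a_m − 2 = 2·(2^m + 2) − 2 = 2^{m+1} + 4 − 2 = 2^{m+1} + 2.
This completes the inductive step, so a_k = 2^k + 2 for all k ≥ 0.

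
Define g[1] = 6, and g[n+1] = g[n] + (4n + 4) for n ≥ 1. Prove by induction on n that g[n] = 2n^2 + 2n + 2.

Base case: g[1] = 6, and 2·1^2 + 2·1 + 2 = 6.
Assume g[r] = 2r^2 + 2r + 2.
Then g[r+1] = g[r] + (4r + 4) = (2r^2 + 2r + 2) + (4r + 4) = 2r^2 + 6r + 6,
and 2·(r+1)^2 + 2·(r+1) + 2 = 2r^2 + 6r + 6.
By induction, g[n] = 2n^2 + 2n + 2 for all n ≥ 1.

g[n] = 2n^2 + 2n + 2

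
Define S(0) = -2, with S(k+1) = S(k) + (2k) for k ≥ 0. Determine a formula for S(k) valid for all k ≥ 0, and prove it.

Claim: S(k) = k^2 − k − 2.

Base case: S(0) = -2, and 0^2 − 0 − 2 = -2.
Assume S(m) = m^2 − m − 2.
Then S(m+1) = S(m) + (2m) = (m^2 − m − 2) + (2m) = m^2 + m − 2,
and (m+1)^2 − (m+1) − 2 = m^2 + m − 2.
Hence S(k) = k^2 − k − 2 for every k ≥ 0, by induction.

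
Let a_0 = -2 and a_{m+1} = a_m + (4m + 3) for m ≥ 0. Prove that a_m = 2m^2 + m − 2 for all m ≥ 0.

Base case: a_0 = -2, and 2·0^2 + 0 − 2 = -2.
Assume a_j = 2j^2 + j − 2.
Then a_{j+1} = a_j + (4j + 3) = (2j^2 + j − 2) + (4j + 3) = 2j^2 + 5j + 1,
and 2·(j+1)^2 + (j+1) − 2 = 2j^2 + 5j + 1.
By induction, a_m = 2m^2 + m − 2 for all m ≥ 0.

a_m = 2m^2 + m − 2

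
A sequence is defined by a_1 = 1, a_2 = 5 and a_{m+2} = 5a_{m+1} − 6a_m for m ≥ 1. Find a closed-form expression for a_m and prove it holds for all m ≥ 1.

Claim: a_m = -2^m + 3^m.

Base cases: a_1 = 1 and -2^1 + 3^1 = 1; a_2 = 5 and -2^2 + 3^2 = 5.
Assume a_j = -2^j + 3^j for all 1 ≤ j ≤ k, where k ≥ 2.
Then a_{k+1} = 5a_k − 6a_{k−1} = 5·(-2^k + 3^k) − 6·(-2^{k−1} + 3^{k−1}) = -(5·2 − 6)2^{k−1} + (5·3 − 6)3^{k−1} = -4·2^{k−1} + 9·3^{k−1} = -2^{k+1} + 3^{k+1}.
So the formula holds for k+1, and by strong induction a_m = -2^m + 3^m for all m ≥ 1.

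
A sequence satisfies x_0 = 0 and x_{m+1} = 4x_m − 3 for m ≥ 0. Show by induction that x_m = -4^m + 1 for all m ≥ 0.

Base case: x_0 = 0, and -4^0 + 1 = -1 + 1 = 0.
Assume x_j = -4^j + 1 for some j ≥ 0.
Then x_{j+1} = 4x_j − 3 = 4·(-4^j + 1) − 3 = -4^{j+1} + 4 − 3 = -4^{j+1} + 1.
So the formula holds for j+1, and by induction x_m = -4^m + 1 for all m ≥ 0.

x_m = -4^m + 1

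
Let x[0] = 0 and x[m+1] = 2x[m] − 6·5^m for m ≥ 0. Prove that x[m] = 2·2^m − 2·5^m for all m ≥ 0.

Base case: x[0] = 0, and 2·2^0 − 2·5^0 = 2 − 2 = 0.
Assume x[k] = 2·2^k − 2·5^k for some k ≥ 0.
Then x[k+1] = 2x[k] − 6·5^k = 2·(2·2^k − 2·5^k) − 6·5^k = 2·2^{k+1} − 4·5^k − 6·5^k = 2·2^{k+1} − 10·5^k = 2·2^{k+1} − 2·5^{k+1}.
So the formula holds for k+1, and by induction x[m] = 2·2^m − 2·5^m for all m ≥ 0.

x[m] = 2·2^m − 2·5^m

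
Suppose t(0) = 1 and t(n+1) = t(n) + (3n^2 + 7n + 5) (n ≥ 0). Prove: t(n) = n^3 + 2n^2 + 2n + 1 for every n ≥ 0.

Base case: t(0) = 1, and 0^3 + 2·0^2 + 2·0 + 1 = 1.
Assume t(k) = k^3 + 2k^2 + 2k + 1.
Then t(k+1) = t(k) + (3k^2 + 7k + 5) = (k^3 + 2k^2 + 2k + 1) + (3k^2 + 7k + 5) = k^3 + 5k^2 + 9k + 6,
and (k+1)^3 + 2·(k+1)^2 + 2·(k+1) + 1 = k^3 + 5k^2 + 9k + 6.
This completes the inductive step, so t(n) = n^3 + 2n^2 + 2n + 1 for all n ≥ 0.

t(n) = n^3 + 2n^2 + 2n + 1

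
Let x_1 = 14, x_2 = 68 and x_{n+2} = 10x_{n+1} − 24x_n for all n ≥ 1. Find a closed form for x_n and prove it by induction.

Claim: x_n = 2·4^n + 6^n.

Base cases: x_1 = 14 and 2·4^1 + 6^1 = 14; x_2 = 68 and 2·4^2 + 6^2 = 68.
Assume x_i = 2·4^i + 6^i for all 1 ≤ i ≤ j, where j ≥ 2.
Then x_{j+1} = 10x_j − 24x_{j−1} = 10·(2·4^j + 6^j) − 24·(2·4^{j−1} + 6^{j−1}) = 2·(10·4 − 24)4^{j−1} + (10·6 − 24)6^{j−1} = 32·4^{j−1} + 36·6^{j−1} = 2·4^{j+1} + 6^{j+1}.
By strong induction, x_n = 2·4^n + 6^n for all n ≥ 1.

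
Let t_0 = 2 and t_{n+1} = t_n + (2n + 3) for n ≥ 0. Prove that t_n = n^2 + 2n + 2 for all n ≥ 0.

Base case: t_0 = 2, and 0^2 + 2·0 + 2 = 2.
Assume t_k = k^2 + 2k + 2.
Then t_{k+1} = t_k + (2k + 3) = (k^2 + 2k + 2) + (2k + 3) = k^2 + 4k + 5,
and (k+1)^2 + 2·(k+1) + 2 = k^2 + 4k + 5.
Hence t_n = n^2 + 2n + 2 for every n ≥ 0, by induction.

t_n = n^2 + 2n + 2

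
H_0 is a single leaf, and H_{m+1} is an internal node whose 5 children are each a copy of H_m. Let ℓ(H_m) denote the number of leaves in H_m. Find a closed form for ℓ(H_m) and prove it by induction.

Claim: ℓ(H_m) = 5^m.

Base case: ℓ(H_0) = 1, and 5^0 = 1.
Assume ℓ(H_k) = 5^k.
Then ℓ(H_{k+1}) = 5·ℓ(H_k) = 5·5^k = 5^{k+1}.
This completes the inductive step, so ℓ(H_m) = 5^m for all m ≥ 0.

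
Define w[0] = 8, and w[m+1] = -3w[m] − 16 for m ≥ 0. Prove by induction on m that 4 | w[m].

Base case: w[0] = 8 = 4·2, so 4 | w[0].
Assume 4 | w[k], so w[k] = 4t for some integer t.
Then w[k+1] = -3w[k] − 16 = -3·(4t) − 16 = 4(-3t − 4), so 4 | w[k+1].
By induction, 4 | w[m] for all m ≥ 0.

4 | w[m]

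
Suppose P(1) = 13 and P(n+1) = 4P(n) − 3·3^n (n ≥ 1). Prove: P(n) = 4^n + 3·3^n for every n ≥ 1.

Base case: P(1) = 13, and 4^1 + 3·3^1 = 4 + 9 = 13.
Assume P(r) = 4^r + 3·3^r for some r ≥ 1.
Then P(r+1) = 4P(r) − 3·3^r = 4·(4^r + 3·3^r) − 3·3^r = 4^{r+1} + 12·3^r − 3·3^r = 4^{r+1} + 9·3^r = 4^{r+1} + 3·3^{r+1}.
By induction, P(n) = 4^n + 3·3^n for all n ≥ 1.

P(n) = 4^n + 3·3^n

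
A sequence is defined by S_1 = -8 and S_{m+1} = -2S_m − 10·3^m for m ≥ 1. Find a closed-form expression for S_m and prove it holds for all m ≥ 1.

Claim: S_m = (-2)^m − 2·3^m.

Base case: S_1 = -8, and (-2)^1 − 2·3^1 = -2 − 6 = -8.
Assume S_r = (-2)^r − 2·3^r for some r ≥ 1.
Then S_{r+1} = -2S_r − 10·3^r = -2·((-2)^r − 2·3^r) − 10·3^r = (-2)^{r+1} + 4·3^r − 10·3^r = (-2)^{r+1} − 6·3^r = (-2)^{r+1} − 2·3^{r+1}.
By induction, S_m = (-2)^m − 2·3^m for all m ≥ 1.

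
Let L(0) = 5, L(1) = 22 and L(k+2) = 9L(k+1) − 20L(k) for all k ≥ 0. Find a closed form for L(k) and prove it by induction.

Claim: L(k) = 3·4^k + 2·5^k.

Base cases: L(0) = 5 and 3·4^0 + 2·5^0 = 5; L(1) = 22 and 3·4^1 + 2·5^1 = 22.
Assume L(i) = 3·4^i + 2·5^i for all 0 ≤ i ≤ j, where j ≥ 1.
Then L(j+1) = 9L(j) − 20L(j−1) = 9·(3·4^j + 2·5^j) − 20·(3·4^{j−1} + 2·5^{j−1}) = 3·(9·4 − 20)4^{j−1} + 2·(9·5 − 20)5^{j−1} = 48·4^{j−1} + 50·5^{j−1} = 3·4^{j+1} + 2·5^{j+1}.
So the formula holds for j+1, and by strong induction L(k) = 3·4^k + 2·5^k for all k ≥ 0.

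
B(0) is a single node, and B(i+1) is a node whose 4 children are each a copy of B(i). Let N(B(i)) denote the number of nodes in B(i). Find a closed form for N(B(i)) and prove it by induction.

Claim: N(B(i)) = (4^{i+1} − 1)/3.

Base case: N(B(0)) = 1, and (4^{0+1} − 1)/3 = 1.
Assume N(B(j)) = (4^{j+1} − 1)/3.
Then N(B(j+1)) = 1 + 4N(B(j)) = 1 + 4·(4^{j+1} − 1)/3 = 1 + (4^{j+2} − 4)/3 = (3 + 4^{j+2} − 4)/3 = (4^{j+2} − 1)/3.
So the formula holds for j+1, and by induction N(B(i)) = (4^{i+1} − 1)/3 for all i ≥ 0.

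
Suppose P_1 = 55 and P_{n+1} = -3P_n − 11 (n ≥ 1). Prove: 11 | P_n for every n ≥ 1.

Base case: P_1 = 55 = 11·5, so 11 | P_1.
Assume 11 | P_k, so P_k = 11t for some integer t.
Then P_{k+1} = -3P_k − 11 = -3·(11t) − 11 = 11(-3t − 1), so 11 | P_{k+1}.
By induction, 11 | P_n for all n ≥ 1.

11 | P_n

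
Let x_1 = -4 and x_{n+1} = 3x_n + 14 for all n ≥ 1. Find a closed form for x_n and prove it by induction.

Claim: x_n = 3^n − 7.

Base case: x_1 = -4, and 3^1 − 7 = 3 − 7 = -4.
Assume x_r = 3^r − 7 for some r ≥ 1.
Then x_{r+1} = 3x_r + 14 = 3·(3^r − 7) + 14 = 3^{r+1} − 21 + 14 = 3^{r+1} − 7.
Hence x_n = 3^n − 7 for every n ≥ 1, by induction.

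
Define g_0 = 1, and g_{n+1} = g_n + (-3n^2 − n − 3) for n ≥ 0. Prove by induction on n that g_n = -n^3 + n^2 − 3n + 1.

Base case: g_0 = 1, and -0^3 + 0^2 − 3·0 + 1 = 1.
Assume g_r = -r^3 + r^2 − 3r + 1.
Then g_{r+1} = g_r + (-3r^2 − r − 3) = (-r^3 + r^2 − 3r + 1) + (-3r^2 − r − 3) = -r^3 − 2r^2 − 4r − 2,
and -(r+1)^3 + (r+1)^2 − 3·(r+1) + 1 = -r^3 − 2r^2 − 4r − 2.
This completes the inductive step, so g_n = -n^3 + n^2 − 3n + 1 for all n ≥ 0.

g_n = -n^3 + n^2 − 3n + 1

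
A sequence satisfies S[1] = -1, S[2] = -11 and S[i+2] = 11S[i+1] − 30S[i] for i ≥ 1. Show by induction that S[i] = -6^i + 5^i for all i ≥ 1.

Base cases: S[1] = -1 and -6^1 + 5^1 = -1; S[2] = -11 and -6^2 + 5^2 = -11.
Assume S[j] = -6^j + 5^j for all 1 ≤ j ≤ r, where r ≥ 2.
Then S[r+1] = 11S[r] − 30S[r−1] = 11·(-6^r + 5^r) − 30·(-6^{r−1} + 5^{r−1}) = -(11·6 − 30)6^{r−1} + (11·5 − 30)5^{r−1} = -36·6^{r−1} + 25·5^{r−1} = -6^{r+1} + 5^{r+1}.
By strong induction, S[i] = -6^i + 5^i for all i ≥ 1.

S[i] = -6^i + 5^i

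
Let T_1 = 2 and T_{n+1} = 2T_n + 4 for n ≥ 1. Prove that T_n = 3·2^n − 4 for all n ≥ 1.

Base case: T_1 = 2, and 3·2^1 − 4 = 6 − 4 = 2.
Assume T_k = 3·2^k − 4 for some k ≥ 1.
Then T_{k+1} = 2T_k + 4 = 2·(3·2^k − 4) + 4 = 6·2^k − 8 + 4 = 3·2^{k+1} − 4.
By induction, T_n = 3·2^n − 4 for all n ≥ 1.

T_n = 3·2^n − 4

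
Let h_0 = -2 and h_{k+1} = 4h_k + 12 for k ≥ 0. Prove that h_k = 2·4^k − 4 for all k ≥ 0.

Base case: h_0 = -2, and 2·4^0 − 4 = 2 − 4 = -2.
Assume h_r = 2·4^r − 4 for some r ≥ 0.
Then h_{r+1} = 4h_r + 12 = 4·(2·4^r − 4) + 12 = 8·4^r − 16 + 12 = 2·4^{r+1} − 4.
This completes the inductive step, so h_k = 2·4^k − 4 for all k ≥ 0.

h_k = 2·4^k − 4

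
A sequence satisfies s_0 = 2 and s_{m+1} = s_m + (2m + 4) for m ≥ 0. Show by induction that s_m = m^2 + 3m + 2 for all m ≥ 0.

Base case: s_0 = 2, and 0^2 + 3·0 + 2 = 2.
Assume s_k = k^2 + 3k + 2.
Then s_{k+1} = s_k + (2k + 4) = (k^2 + 3k + 2) + (2k + 4) = k^2 + 5k + 6,
and (k+1)^2 + 3·(k+1) + 2 = k^2 + 5k + 6.
By induction, s_m = m^2 + 3m + 2 for all m ≥ 0.

s_m = m^2 + 3m + 2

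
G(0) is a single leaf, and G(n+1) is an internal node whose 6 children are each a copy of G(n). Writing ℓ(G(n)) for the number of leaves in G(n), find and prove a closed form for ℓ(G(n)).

Claim: ℓ(G(n)) = 6^n.

Base case: ℓ(G(0)) = 1, and 6^0 = 1.
Assume ℓ(G(r)) = 6^r.
Then ℓ(G(r+1)) = 6·ℓ(G(r)) = 6·6^r = 6^{r+1}.
By induction, ℓ(G(n)) = 6^n for all n ≥ 0.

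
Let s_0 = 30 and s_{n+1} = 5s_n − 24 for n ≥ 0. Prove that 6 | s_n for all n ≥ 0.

Base case: s_0 = 30 = 6·5, so 6 | s_0.
Assume 6 | s_m, so s_m = 6t for some integer t.
Then s_{m+1} = 5s_m − 24 = 5·(6t) − 24 = 6(5t − 4), so 6 | s_{m+1}.
This completes the inductive step, so 6 | s_n for all n ≥ 0.

6 | s_n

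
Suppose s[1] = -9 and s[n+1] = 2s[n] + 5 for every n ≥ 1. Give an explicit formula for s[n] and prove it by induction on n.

Claim: s[n] = -2^{n+1} − 5.

Base case: s[1] = -9, and -2^{1+1} − 5 = -4 − 5 = -9.
Assume s[m] = -2^{m+1} − 5 for some m ≥ 1.
Then s[m+1] = 2s[m] + 5 = 2·(-2^{m+1} − 5) + 5 = -2^{m+2} − 10 + 5 = -2^{m+2} − 5.
This completes the inductive step, so s[n] = -2^{n+1} − 5 for all n ≥ 1.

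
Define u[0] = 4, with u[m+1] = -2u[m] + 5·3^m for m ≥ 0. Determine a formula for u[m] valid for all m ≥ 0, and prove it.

Claim: u[m] = 3·(-2)^m + 3^m.

Base case: u[0] = 4, and 3·(-2)^0 + 3^0 = 3 + 1 = 4.
Assume u[r] = 3·(-2)^r + 3^r for some r ≥ 0.
Then u[r+1] = -2u[r] + 5·3^r = -2·(3·(-2)^r + 3^r) + 5·3^r = 3·(-2)^{r+1} − 2·3^r + 5·3^r = 3·(-2)^{r+1} + 3·3^r = 3·(-2)^{r+1} + 3^{r+1}.
Hence u[m] = 3·(-2)^m + 3^m for every m ≥ 0, by induction.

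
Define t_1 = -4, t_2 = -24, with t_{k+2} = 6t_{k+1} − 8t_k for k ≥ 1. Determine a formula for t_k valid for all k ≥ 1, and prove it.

Claim: t_k = 2·2^k − 2·4^k.

Base cases: t_1 = -4 and 2·2^1 − 2·4^1 = -4; t_2 = -24 and 2·2^2 − 2·4^2 = -24.
Assume t_i = 2·2^i − 2·4^i for all 1 ≤ i ≤ j, where j ≥ 2.
Then t_{j+1} = 6t_j − 8t_{j−1} = 6·(2·2^j − 2·4^j) − 8·(2·2^{j−1} − 2·4^{j−1}) = 2·(6·2 − 8)2^{j−1} − 2·(6·4 − 8)4^{j−1} = 8·2^{j−1} − 32·4^{j−1} = 2·2^{j+1} − 2·4^{j+1}.
By strong induction, t_k = 2·2^k − 2·4^k for all k ≥ 1.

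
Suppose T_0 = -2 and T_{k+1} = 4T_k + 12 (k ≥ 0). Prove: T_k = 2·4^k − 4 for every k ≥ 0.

Base case: T_0 = -2, and 2·4^0 − 4 = 2 − 4 = -2.
Assume T_r = 2·4^r − 4 for some r ≥ 0.
Then T_{r+1} = 4T_r + 12 = 4·(2·4^r − 4) + 12 = 8·4^r − 16 + 12 = 2·4^{r+1} − 4.
This completes the inductive step, so T_k = 2·4^k − 4 for all k ≥ 0.

T_k = 2·4^k − 4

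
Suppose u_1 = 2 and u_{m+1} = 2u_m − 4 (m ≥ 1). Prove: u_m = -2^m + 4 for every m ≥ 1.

Base case: u_1 = 2, and -2^1 + 4 = -2 + 4 = 2.
Assume u_j = -2^j + 4 for some j ≥ 1.
Then u_{j+1} = 2u_j − 4 = 2·(-2^j + 4) − 4 = -2^{j+1} + 8 − 4 = -2^{j+1} + 4.
By induction, u_m = -2^m + 4 for all m ≥ 1.

u_m = -2^m + 4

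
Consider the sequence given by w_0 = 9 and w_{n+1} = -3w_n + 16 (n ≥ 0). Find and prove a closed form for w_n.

Claim: w_n = 5·(-3)^n + 4.

Base case: w_0 = 9, and 5·(-3)^0 + 4 = 5 + 4 = 9.
Assume w_m = 5·(-3)^m + 4 for some m ≥ 0.
Then w_{m+1} = -3w_m + 16 = -3·(5·(-3)^m + 4) + 16 = -15·(-3)^m − 12 + 16 = 5·(-3)^{m+1} + 4.
This completes the inductive step, so w_n = 5·(-3)^n + 4 for all n ≥ 0.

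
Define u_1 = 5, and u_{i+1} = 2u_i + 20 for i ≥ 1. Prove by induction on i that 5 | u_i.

Base case: u_1 = 5 = 5·1, so 5 | u_1.
Assume 5 | u_m, so u_m = 5t for some integer t.
Then u_{m+1} = 2u_m + 20 = 2·(5t) + 20 = 5(2t + 4), so 5 | u_{m+1}.
By induction, 5 | u_i for all i ≥ 1.

5 | u_i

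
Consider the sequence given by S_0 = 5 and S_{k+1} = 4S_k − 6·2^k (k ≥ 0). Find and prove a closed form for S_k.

Claim: S_k = 2·4^k + 3·2^k.

Base case: S_0 = 5, and 2·4^0 + 3·2^0 = 2 + 3 = 5.
Assume S_j = 2·4^j + 3·2^j for some j ≥ 0.
Then S_{j+1} = 4S_j − 6·2^j = 4·(2·4^j + 3·2^j) − 6·2^j = 2·4^{j+1} + 12·2^j − 6·2^j = 2·4^{j+1} + 6·2^j = 2·4^{j+1} + 3·2^{j+1}.
By induction, S_k = 2·4^k + 3·2^k for all k ≥ 0.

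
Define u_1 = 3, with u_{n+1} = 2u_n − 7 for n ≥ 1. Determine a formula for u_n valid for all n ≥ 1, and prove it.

Claim: u_n = -2^{n+1} + 7.

Base case: u_1 = 3, and -2^{1+1} + 7 = -4 + 7 = 3.
Assume u_j = -2^{j+1} + 7 for some j ≥ 1.
Then u_{j+1} = 2u_j − 7 = 2·(-2^{j+1} + 7) − 7 = -2^{j+2} + 14 − 7 = -2^{j+2} + 7.
Hence u_n = -2^{n+1} + 7 for every n ≥ 1, by induction.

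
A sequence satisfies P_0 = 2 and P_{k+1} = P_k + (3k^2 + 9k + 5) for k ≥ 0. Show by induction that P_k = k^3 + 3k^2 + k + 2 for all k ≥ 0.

Base case: P_0 = 2, and 0^3 + 3·0^2 + 0 + 2 = 2.
Assume P_j = j^3 + 3j^2 + j + 2.
Then P_{j+1} = P_j + (3j^2 + 9j + 5) = (j^3 + 3j^2 + j + 2) + (3j^2 + 9j + 5) = j^3 + 6j^2 + 10j + 7,
and (j+1)^3 + 3·(j+1)^2 + (j+1) + 2 = j^3 + 6j^2 + 10j + 7.
Hence P_k = k^3 + 3k^2 + k + 2 for every k ≥ 0, by induction.

P_k = k^3 + 3k^2 + k + 2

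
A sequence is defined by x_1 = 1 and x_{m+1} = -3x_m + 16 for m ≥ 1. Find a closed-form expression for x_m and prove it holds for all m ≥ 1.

Claim: x_m = (-3)^m + 4.

Base case: x_1 = 1, and (-3)^1 + 4 = -3 + 4 = 1.
Assume x_r = (-3)^r + 4 for some r ≥ 1.
Then x_{r+1} = -3x_r + 16 = -3·((-3)^r + 4) + 16 = -3·(-3)^r − 12 + 16 = (-3)^{r+1} + 4.
This completes the inductive step, so x_m = (-3)^m + 4 for all m ≥ 1.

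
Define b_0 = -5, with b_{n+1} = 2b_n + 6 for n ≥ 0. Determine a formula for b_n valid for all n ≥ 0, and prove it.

Claim: b_n = 2^n − 6.

Base case: b_0 = -5, and 2^0 − 6 = 1 − 6 = -5.
Assume b_r = 2^r − 6 for some r ≥ 0.
Then b_{r+1} = 2b_r + 6 = 2·(2^r − 6) + 6 = 2^{r+1} − 12 + 6 = 2^{r+1} − 6.
So the formula holds for r+1, and by induction b_n = 2^n − 6 for all n ≥ 0.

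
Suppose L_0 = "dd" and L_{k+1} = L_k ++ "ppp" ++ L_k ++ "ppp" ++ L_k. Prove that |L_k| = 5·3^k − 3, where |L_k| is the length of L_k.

Base case: |L_0| = 2, and 5·3^0 − 3 = 2.
Assume |L_j| = 5·3^j − 3.
Then |L_{j+1}| = 3|L_j| + 6 = 3(5·3^j − 3) + 6 = 5·3^{j+1} − 9 + 6 = 5·3^{j+1} − 3.
This completes the inductive step, so |L_k| = 5·3^k − 3 for all k ≥ 0.

|L_k| = 5·3^k − 3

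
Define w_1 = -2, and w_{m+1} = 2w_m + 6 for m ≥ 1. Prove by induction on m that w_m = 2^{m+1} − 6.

Base case: w_1 = -2, and 2^{1+1} − 6 = 4 − 6 = -2.
Assume w_r = 2^{r+1} − 6 for some r ≥ 1.
Then w_{r+1} = 2w_r + 6 = 2·(2^{r+1} − 6) + 6 = 2^{r+2} − 12 + 6 = 2^{r+2} − 6.
So the formula holds for r+1, and by induction w_m = 2^{m+1} − 6 for all m ≥ 1.

w_m = 2^{m+1} − 6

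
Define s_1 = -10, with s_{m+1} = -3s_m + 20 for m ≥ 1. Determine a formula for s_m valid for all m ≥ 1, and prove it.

Claim: s_m = 5·(-3)^m + 5.

Base case: s_1 = -10, and 5·(-3)^1 + 5 = -15 + 5 = -10.
Assume s_j = 5·(-3)^j + 5 for some j ≥ 1.
Then s_{j+1} = -3s_j + 20 = -3·(5·(-3)^j + 5) + 20 = -15·(-3)^j − 15 + 20 = 5·(-3)^{j+1} + 5.
By induction, s_m = 5·(-3)^m + 5 for all m ≥ 1.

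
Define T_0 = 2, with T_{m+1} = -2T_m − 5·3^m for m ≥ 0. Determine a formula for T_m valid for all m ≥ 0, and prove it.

Claim: T_m = 3·(-2)^m − 3^m.

Base case: T_0 = 2, and 3·(-2)^0 − 3^0 = 3 − 1 = 2.
Assume T_k = 3·(-2)^k − 3^k for some k ≥ 0.
Then T_{k+1} = -2T_k − 5·3^k = -2·(3·(-2)^k − 3^k) − 5·3^k = 3·(-2)^{k+1} + 2·3^k − 5·3^k = 3·(-2)^{k+1} − 3·3^k = 3·(-2)^{k+1} − 3^{k+1}.
By induction, T_m = 3·(-2)^m − 3^m for all m ≥ 0.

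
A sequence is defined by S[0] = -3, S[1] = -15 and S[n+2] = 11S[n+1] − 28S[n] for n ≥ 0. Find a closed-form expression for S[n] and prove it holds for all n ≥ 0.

Claim: S[n] = -7^n − 2·4^n.

Base cases: S[0] = -3 and -7^0 − 2·4^0 = -3; S[1] = -15 and -7^1 − 2·4^1 = -15.
Assume S[j] = -7^j − 2·4^j for all 0 ≤ j ≤ k, where k ≥ 1.
Then S[k+1] = 11S[k] − 28S[k−1] = 11·(-7^k − 2·4^k) − 28·(-7^{k−1} − 2·4^{k−1}) = -(11·7 − 28)7^{k−1} − 2·(11·4 − 28)4^{k−1} = -49·7^{k−1} − 32·4^{k−1} = -7^{k+1} − 2·4^{k+1}.
This completes the inductive step, so S[n] = -7^n − 2·4^n for all n ≥ 0.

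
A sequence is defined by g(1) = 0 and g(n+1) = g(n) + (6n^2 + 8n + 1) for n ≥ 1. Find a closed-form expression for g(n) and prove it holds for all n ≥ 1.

Claim: g(n) = 2n^3 + n^2 − 2n − 1.

Base case: g(1) = 0, and 2·1^3 + 1^2 − 2·1 − 1 = 0.
Assume g(r) = 2r^3 + r^2 − 2r − 1.
Then g(r+1) = g(r) + (6r^2 + 8r + 1) = (2r^3 + r^2 − 2r − 1) + (6r^2 + 8r + 1) = 2r^3 + 7r^2 + 6r,
and 2·(r+1)^3 + (r+1)^2 − 2·(r+1) − 1 = 2r^3 + 7r^2 + 6r.
Hence g(n) = 2n^3 + n^2 − 2n − 1 for every n ≥ 1, by induction.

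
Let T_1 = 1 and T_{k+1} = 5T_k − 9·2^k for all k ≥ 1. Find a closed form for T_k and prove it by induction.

Claim: T_k = -5^k + 3·2^k.

Base case: T_1 = 1, and -5^1 + 3·2^1 = -5 + 6 = 1.
Assume T_m = -5^m + 3·2^m for some m ≥ 1.
Then T_{m+1} = 5T_m − 9·2^m = 5·(-5^m + 3·2^m) − 9·2^m = -5^{m+1} + 15·2^m − 9·2^m = -5^{m+1} + 6·2^m = -5^{m+1} + 3·2^{m+1}.
Hence T_k = -5^k + 3·2^k for every k ≥ 1, by induction.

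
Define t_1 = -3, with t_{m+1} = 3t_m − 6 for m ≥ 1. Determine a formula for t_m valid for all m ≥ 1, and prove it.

Claim: t_m = -2·3^m + 3.

Base case: t_1 = -3, and -2·3^1 + 3 = -6 + 3 = -3.
Assume t_j = -2·3^j + 3 for some j ≥ 1.
Then t_{j+1} = 3t_j − 6 = 3·(-2·3^j + 3) − 6 = -6·3^j + 9 − 6 = -2·3^{j+1} + 3.
By induction, t_m = -2·3^m + 3 for all m ≥ 1.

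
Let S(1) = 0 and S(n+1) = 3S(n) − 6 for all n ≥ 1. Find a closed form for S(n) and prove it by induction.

Claim: S(n) = -3^n + 3.

Base case: S(1) = 0, and -3^1 + 3 = -3 + 3 = 0.
Assume S(m) = -3^m + 3 for some m ≥ 1.
Then S(m+1) = 3S(m) − 6 = 3·(-3^m + 3) − 6 = -3^{m+1} + 9 − 6 = -3^{m+1} + 3.
Hence S(n) = -3^n + 3 for every n ≥ 1, by induction.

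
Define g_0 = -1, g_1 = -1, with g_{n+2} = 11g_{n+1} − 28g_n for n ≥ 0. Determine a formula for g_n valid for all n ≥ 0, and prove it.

Claim: g_n = 7^n − 2·4^n.

Base cases: g_0 = -1 and 7^0 − 2·4^0 = -1; g_1 = -1 and 7^1 − 2·4^1 = -1.
Assume g_j = 7^j − 2·4^j for all 0 ≤ j ≤ m, where m ≥ 1.
Then g_{m+1} = 11g_m − 28g_{m−1} = 11·(7^m − 2·4^m) − 28·(7^{m−1} − 2·4^{m−1}) = (11·7 − 28)7^{m−1} − 2·(11·4 − 28)4^{m−1} = 49·7^{m−1} − 32·4^{m−1} = 7^{m+1} − 2·4^{m+1}.
So the formula holds for m+1, and by strong induction g_n = 7^n − 2·4^n for all n ≥ 0.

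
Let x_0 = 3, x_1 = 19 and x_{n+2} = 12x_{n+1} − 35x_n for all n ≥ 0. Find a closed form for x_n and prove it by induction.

Claim: x_n = 2·7^n + 5^n.

Base cases: x_0 = 3 and 2·7^0 + 5^0 = 3; x_1 = 19 and 2·7^1 + 5^1 = 19.
Assume x_j = 2·7^j + 5^j for all 0 ≤ j ≤ m, where m ≥ 1.
Then x_{m+1} = 12x_m − 35x_{m−1} = 12·(2·7^m + 5^m) − 35·(2·7^{m−1} + 5^{m−1}) = 2·(12·7 − 35)7^{m−1} + (12·5 − 35)5^{m−1} = 98·7^{m−1} + 25·5^{m−1} = 2·7^{m+1} + 5^{m+1}.
This completes the inductive step, so x_n = 2·7^n + 5^n for all n ≥ 0.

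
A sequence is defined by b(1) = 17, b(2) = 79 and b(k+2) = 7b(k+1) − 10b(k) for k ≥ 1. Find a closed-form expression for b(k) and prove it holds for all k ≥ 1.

Claim: b(k) = 3·5^k + 2^k.

Base cases: b(1) = 17 and 3·5^1 + 2^1 = 17; b(2) = 79 and 3·5^2 + 2^2 = 79.
Assume b(j) = 3·5^j + 2^j for all 1 ≤ j ≤ m, where m ≥ 2.
Then b(m+1) = 7b(m) − 10b(m−1) = 7·(3·5^m + 2^m) − 10·(3·5^{m−1} + 2^{m−1}) = 3·(7·5 − 10)5^{m−1} + (7·2 − 10)2^{m−1} = 75·5^{m−1} + 4·2^{m−1} = 3·5^{m+1} + 2^{m+1}.
This completes the inductive step, so b(k) = 3·5^k + 2^k for all k ≥ 1.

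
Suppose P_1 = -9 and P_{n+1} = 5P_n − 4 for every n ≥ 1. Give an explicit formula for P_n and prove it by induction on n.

Claim: P_n = -2·5^n + 1.

Base case: P_1 = -9, and -2·5^1 + 1 = -10 + 1 = -9.
Assume P_r = -2·5^r + 1 for some r ≥ 1.
Then P_{r+1} = 5P_r − 4 = 5·(-2·5^r + 1) − 4 = -10·5^r + 5 − 4 = -2·5^{r+1} + 1.
This completes the inductive step, so P_n = -2·5^n + 1 for all n ≥ 1.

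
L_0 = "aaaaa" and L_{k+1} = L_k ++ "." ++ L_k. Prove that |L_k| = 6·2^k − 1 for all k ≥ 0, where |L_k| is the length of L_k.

Base case: |L_0| = 5, and 6·2^0 − 1 = 5.
Assume |L_j| = 6·2^j − 1.
Then |L_{j+1}| = |L_j| + 1 + |L_j| = 2|L_j| + 1 = 2(6·2^j − 1) + 1 = 6·2^{j+1} − 2 + 1 = 6·2^{j+1} − 1.
Hence |L_k| = 6·2^k − 1 for every k ≥ 0, by induction.

|L_k| = 6·2^k − 1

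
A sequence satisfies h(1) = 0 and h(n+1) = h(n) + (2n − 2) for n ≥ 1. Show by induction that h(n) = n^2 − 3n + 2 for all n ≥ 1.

Base case: h(1) = 0, and 1^2 − 3·1 + 2 = 0.
Assume h(m) = m^2 − 3m + 2.
Then h(m+1) = h(m) + (2m − 2) = (m^2 − 3m + 2) + (2m − 2) = m^2 − m,
and (m+1)^2 − 3·(m+1) + 2 = m^2 − m.
This completes the inductive step, so h(n) = n^2 − 3n + 2 for all n ≥ 1.

h(n) = n^2 − 3n + 2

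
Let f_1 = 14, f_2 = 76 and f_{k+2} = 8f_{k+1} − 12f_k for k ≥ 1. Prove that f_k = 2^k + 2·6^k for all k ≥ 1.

Base cases: f_1 = 14 and 2^1 + 2·6^1 = 14; f_2 = 76 and 2^2 + 2·6^2 = 76.
Assume f_i = 2^i + 2·6^i for all 1 ≤ i ≤ j, where j ≥ 2.
Then f_{j+1} = 8f_j − 12f_{j−1} = 8·(2^j + 2·6^j) − 12·(2^{j−1} + 2·6^{j−1}) = (8·2 − 12)2^{j−1} + 2·(8·6 − 12)6^{j−1} = 4·2^{j−1} + 72·6^{j−1} = 2^{j+1} + 2·6^{j+1}.
This completes the inductive step, so f_k = 2^k + 2·6^k for all k ≥ 1.

f_k = 2^k + 2·6^k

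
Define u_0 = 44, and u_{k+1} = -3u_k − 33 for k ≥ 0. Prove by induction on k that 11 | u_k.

Base case: u_0 = 44 = 11·4, so 11 | u_0.
Assume 11 | u_j, so u_j = 11t for some integer t.
Then u_{j+1} = -3u_j − 33 = -3·(11t) − 33 = 11(-3t − 3), so 11 | u_{j+1}.
By induction, 11 | u_k for all k ≥ 0.

11 | u_k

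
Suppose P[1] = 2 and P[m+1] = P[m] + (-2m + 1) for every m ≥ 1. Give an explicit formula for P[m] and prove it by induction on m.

Claim: P[m] = -m^2 + 2m + 1.

Base case: P[1] = 2, and -1^2 + 2·1 + 1 = 2.
Assume P[k] = -k^2 + 2k + 1.
Then P[k+1] = P[k] + (-2k + 1) = (-k^2 + 2k + 1) + (-2k + 1) = -k^2 + 2,
and -(k+1)^2 + 2·(k+1) + 1 = -k^2 + 2.
By induction, P[m] = -m^2 + 2m + 1 for all m ≥ 1.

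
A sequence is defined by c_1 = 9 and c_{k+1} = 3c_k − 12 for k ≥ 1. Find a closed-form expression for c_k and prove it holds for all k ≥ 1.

Claim: c_k = 3^k + 6.

Base case: c_1 = 9, and 3^1 + 6 = 3 + 6 = 9.
Assume c_r = 3^r + 6 for some r ≥ 1.
Then c_{r+1} = 3c_r − 12 = 3·(3^r + 6) − 12 = 3^{r+1} + 18 − 12 = 3^{r+1} + 6.
By induction, c_k = 3^k + 6 for all k ≥ 1.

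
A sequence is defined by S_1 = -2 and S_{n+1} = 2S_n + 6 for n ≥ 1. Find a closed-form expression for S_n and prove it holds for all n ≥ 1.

Claim: S_n = 2^{n+1} − 6.

Base case: S_1 = -2, and 2^{1+1} − 6 = 4 − 6 = -2.
Assume S_r = 2^{r+1} − 6 for some r ≥ 1.
Then S_{r+1} = 2S_r + 6 = 2·(2^{r+1} − 6) + 6 = 2^{r+2} − 12 + 6 = 2^{r+2} − 6.
By induction, S_n = 2^{n+1} − 6 for all n ≥ 1.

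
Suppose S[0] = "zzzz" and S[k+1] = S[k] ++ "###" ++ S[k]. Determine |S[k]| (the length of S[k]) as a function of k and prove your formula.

Claim: |S[k]| = 7·2^k − 3.

Base case: |S[0]| = 4, and 7·2^0 − 3 = 4.
Assume |S[j]| = 7·2^j − 3.
Then |S[j+1]| = |S[j]| + 3 + |S[j]| = 2|S[j]| + 3 = 2(7·2^j − 3) + 3 = 7·2^{j+1} − 6 + 3 = 7·2^{j+1} − 3.
Hence |S[k]| = 7·2^k − 3 for every k ≥ 0, by induction.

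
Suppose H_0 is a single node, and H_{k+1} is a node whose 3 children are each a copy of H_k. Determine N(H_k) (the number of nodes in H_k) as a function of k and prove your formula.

Claim: N(H_k) = (3^{k+1} − 1)/2.

Base case: N(H_0) = 1, and (3^{0+1} − 1)/2 = 1.
Assume N(H_j) = (3^{j+1} − 1)/2.
Then N(H_{j+1}) = 1 + 3N(H_j) = 1 + 3·(3^{j+1} − 1)/2 = 1 + (3^{j+2} − 3)/2 = (2 + 3^{j+2} − 3)/2 = (3^{j+2} − 1)/2.
So the formula holds for j+1, and by induction N(H_k) = (3^{k+1} − 1)/2 for all k ≥ 0.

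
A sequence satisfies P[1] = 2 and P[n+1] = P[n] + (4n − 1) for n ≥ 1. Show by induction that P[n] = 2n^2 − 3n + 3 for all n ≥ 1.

Base case: P[1] = 2, and 2·1^2 − 3·1 + 3 = 2.
Assume P[k] = 2k^2 − 3k + 3.
Then P[k+1] = P[k] + (4k − 1) = (2k^2 − 3k + 3) + (4k − 1) = 2k^2 + k + 2,
and 2·(k+1)^2 − 3·(k+1) + 3 = 2k^2 + k + 2.
This completes the inductive step, so P[n] = 2n^2 − 3n + 3 for all n ≥ 1.

P[n] = 2n^2 − 3n + 3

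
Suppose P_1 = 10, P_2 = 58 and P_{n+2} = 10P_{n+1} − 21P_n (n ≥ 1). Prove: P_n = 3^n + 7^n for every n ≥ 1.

Base cases: P_1 = 10 and 3^1 + 7^1 = 10; P_2 = 58 and 3^2 + 7^2 = 58.
Assume P_j = 3^j + 7^j for all 1 ≤ j ≤ m, where m ≥ 2.
Then P_{m+1} = 10P_m − 21P_{m−1} = 10·(3^m + 7^m) − 21·(3^{m−1} + 7^{m−1}) = (10·3 − 21)3^{m−1} + (10·7 − 21)7^{m−1} = 9·3^{m−1} + 49·7^{m−1} = 3^{m+1} + 7^{m+1}.
This completes the inductive step, so P_n = 3^n + 7^n for all n ≥ 1.

P_n = 3^n + 7^n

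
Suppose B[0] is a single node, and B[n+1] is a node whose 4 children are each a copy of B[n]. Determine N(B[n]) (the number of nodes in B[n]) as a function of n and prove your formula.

Claim: N(B[n]) = (4^{n+1} − 1)/3.

Base case: N(B[0]) = 1, and (4^{0+1} − 1)/3 = 1.
Assume N(B[r]) = (4^{r+1} − 1)/3.
Then N(B[r+1]) = 1 + 4N(B[r]) = 1 + 4·(4^{r+1} − 1)/3 = 1 + (4^{r+2} − 4)/3 = (3 + 4^{r+2} − 4)/3 = (4^{r+2} − 1)/3.
Hence N(B[n]) = (4^{n+1} − 1)/3 for every n ≥ 0, by induction.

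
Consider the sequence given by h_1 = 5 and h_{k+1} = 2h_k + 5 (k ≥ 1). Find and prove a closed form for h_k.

Claim: h_k = 5·2^k − 5.

Base case: h_1 = 5, and 5·2^1 − 5 = 10 − 5 = 5.
Assume h_m = 5·2^m − 5 for some m ≥ 1.
Then h_{m+1} = 2h_m + 5 = 2·(5·2^m − 5) + 5 = 10·2^m − 10 + 5 = 5·2^{m+1} − 5.
This completes the inductive step, so h_k = 5·2^k − 5 for all k ≥ 1.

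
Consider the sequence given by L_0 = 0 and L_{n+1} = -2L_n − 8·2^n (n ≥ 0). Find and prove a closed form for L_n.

Claim: L_n = 2·(-2)^n − 2·2^n.

Base case: L_0 = 0, and 2·(-2)^0 − 2·2^0 = 2 − 2 = 0.
Assume L_m = 2·(-2)^m − 2·2^m for some m ≥ 0.
Then L_{m+1} = -2L_m − 8·2^m = -2·(2·(-2)^m − 2·2^m) − 8·2^m = 2·(-2)^{m+1} + 4·2^m − 8·2^m = 2·(-2)^{m+1} − 4·2^m = 2·(-2)^{m+1} − 2·2^{m+1}.
By induction, L_n = 2·(-2)^n − 2·2^n for all n ≥ 0.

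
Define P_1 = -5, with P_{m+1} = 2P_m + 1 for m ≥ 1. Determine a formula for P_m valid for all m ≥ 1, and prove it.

Claim: P_m = -2^{m+1} − 1.

Base case: P_1 = -5, and -2^{1+1} − 1 = -4 − 1 = -5.
Assume P_k = -2^{k+1} − 1 for some k ≥ 1.
Then P_{k+1} = 2P_k + 1 = 2·(-2^{k+1} − 1) + 1 = -2^{k+2} − 2 + 1 = -2^{k+2} − 1.
Hence P_m = -2^{m+1} − 1 for every m ≥ 1, by induction.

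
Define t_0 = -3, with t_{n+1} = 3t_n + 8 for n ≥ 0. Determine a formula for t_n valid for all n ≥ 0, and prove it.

Claim: t_n = 3^n − 4.

Base case: t_0 = -3, and 3^0 − 4 = 1 − 4 = -3.
Assume t_k = 3^k − 4 for some k ≥ 0.
Then t_{k+1} = 3t_k + 8 = 3·(3^k − 4) + 8 = 3^{k+1} − 12 + 8 = 3^{k+1} − 4.
By induction, t_n = 3^n − 4 for all n ≥ 0.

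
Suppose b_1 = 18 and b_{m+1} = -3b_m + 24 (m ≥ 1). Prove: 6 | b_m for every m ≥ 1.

Base case: b_1 = 18 = 6·3, so 6 | b_1.
Assume 6 | b_k, so b_k = 6t for some integer t.
Then b_{k+1} = -3b_k + 24 = -3·(6t) + 24 = 6(-3t + 4), so 6 | b_{k+1}.
So the property holds for k+1, and by induction 6 | b_m for all m ≥ 1.

6 | b_m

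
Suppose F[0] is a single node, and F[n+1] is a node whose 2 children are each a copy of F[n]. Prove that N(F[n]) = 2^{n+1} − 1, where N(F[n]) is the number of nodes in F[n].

Base case: N(F[0]) = 1, and 2^{0+1} − 1 = 1.
Assume N(F[j]) = 2^{j+1} − 1.
Then N(F[j+1]) = 1 + 2N(F[j]) = 1 + 2(2^{j+1} − 1) = 2^{j+2} − 2 + 1 = 2^{j+2} − 1.
By induction, N(F[n]) = 2^{n+1} − 1 for all n ≥ 0.

N(F[n]) = 2^{n+1} − 1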